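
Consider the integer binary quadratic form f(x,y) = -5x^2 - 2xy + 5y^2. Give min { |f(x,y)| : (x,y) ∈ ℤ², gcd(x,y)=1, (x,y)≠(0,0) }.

descent: ρ → (5,2,-5)  [lands on river]
river: ρ → (-5,8,2)
river: ρ → (2,8,-5)
river: ρ → (-5,2,5)
river: ρ → (5,8,-2)
river: ρ → (-2,8,5)
closes: descent 1, river 6
min |a| on river = 2

2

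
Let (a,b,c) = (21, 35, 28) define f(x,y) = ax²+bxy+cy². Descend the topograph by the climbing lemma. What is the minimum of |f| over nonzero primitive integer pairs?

translate: b→-7 (≡35 mod 42), so (21,35,28)→(21,-7,14)
flip: (21,-7,14)→(14,7,21)
reduced (well bottom): (14,7,21) with a≤c, −a<b≤a
well minimum = a = 14

14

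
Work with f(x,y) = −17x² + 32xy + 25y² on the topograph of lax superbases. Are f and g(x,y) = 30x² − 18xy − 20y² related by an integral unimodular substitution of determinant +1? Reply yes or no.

D₁ = 2724, D₂ = 2724
river cycle of f (length 24): (25, 18, -24), (-24, 30, 19), (19, 46, -8), (-8, 50, 7), (7, 48, -15), (-15, 42, 16), (16, 22, -35), (-35, 48, 3), (3, 48, -35), (-35, 22, 16), … (14 more)
river cycle of g (length 32): (-20, 18, 30), (30, 42, -8), (-8, 38, 40), (40, 42, -6), (-6, 42, 40), (40, 38, -8), (-8, 42, 30), (30, 18, -20), (-20, 22, 28), (28, 34, -14), … (22 more)
cycles differ ⇒ inequivalent

no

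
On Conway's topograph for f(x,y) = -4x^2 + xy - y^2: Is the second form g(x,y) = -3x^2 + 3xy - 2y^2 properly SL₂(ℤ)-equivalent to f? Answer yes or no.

D₁ = -15, D₂ = -15
f is negative-definite; reduce −f:
−f: flip: (4,-1,1)→(1,1,4)
−f: reduced (well bottom): (1,1,4) with a≤c, −a<b≤a
flip sign back: reduced form of f is (-1,-1,-4)
g is negative-definite; reduce −g:
−g: translate: b→3 (≡-3 mod 6), so (3,-3,2)→(3,3,2)
−g: flip: (3,3,2)→(2,-3,3)
−g: translate: b→1 (≡-3 mod 4), so (2,-3,3)→(2,1,2)
−g: reduced (well bottom): (2,1,2) with a≤c, −a<b≤a
flip sign back: reduced form of g is (-2,-1,-2)
reduced forms (-1, -1, -4) vs (-2, -1, -2) ⇒ inequivalent

no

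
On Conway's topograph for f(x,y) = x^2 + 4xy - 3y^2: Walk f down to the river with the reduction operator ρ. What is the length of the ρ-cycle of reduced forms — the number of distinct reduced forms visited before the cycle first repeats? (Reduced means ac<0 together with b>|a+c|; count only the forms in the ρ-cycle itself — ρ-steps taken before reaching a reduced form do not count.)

D = 28, ⌊√D⌋ = 5
river: ρ → (-3,2,2)
river: ρ → (2,2,-3)
river: ρ → (-3,4,1)
river: ρ → (1,4,-3)
ρ-cycle length = 4 (tail of 0 descent steps not counted)

4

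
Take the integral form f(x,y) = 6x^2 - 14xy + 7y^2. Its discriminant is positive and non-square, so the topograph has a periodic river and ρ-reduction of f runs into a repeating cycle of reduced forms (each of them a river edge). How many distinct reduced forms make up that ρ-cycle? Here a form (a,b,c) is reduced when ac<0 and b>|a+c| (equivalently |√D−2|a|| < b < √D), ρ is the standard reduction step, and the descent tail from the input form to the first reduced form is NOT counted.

D = 28, ⌊√D⌋ = 5
descent: ρ → (7,0,-1)
descent: ρ → (-1,4,3)  [lands on river]
river: ρ → (3,2,-2)
river: ρ → (-2,2,3)
river: ρ → (3,4,-1)
ρ-cycle length = 4 (tail of 2 descent steps not counted)

4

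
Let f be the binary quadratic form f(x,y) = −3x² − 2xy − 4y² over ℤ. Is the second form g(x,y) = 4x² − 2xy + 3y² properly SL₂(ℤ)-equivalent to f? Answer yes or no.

D₁ = -44, D₂ = -44
f is negative-definite; reduce −f:
−f: reduced (well bottom): (3,2,4) with a≤c, −a<b≤a
flip sign back: reduced form of f is (-3,-2,-4)
g: flip: (4,-2,3)→(3,2,4)
g: reduced (well bottom): (3,2,4) with a≤c, −a<b≤a
reduced forms (-3, -2, -4) vs (3, 2, 4) ⇒ inequivalent

no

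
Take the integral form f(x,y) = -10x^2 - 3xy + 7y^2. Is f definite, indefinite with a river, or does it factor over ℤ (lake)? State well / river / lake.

D = b²−4ac = (-3)² − 4·(-10)·7 = 289
D = 17² is a perfect square ⇒ form factors over ℤ ⇒ lakes

lake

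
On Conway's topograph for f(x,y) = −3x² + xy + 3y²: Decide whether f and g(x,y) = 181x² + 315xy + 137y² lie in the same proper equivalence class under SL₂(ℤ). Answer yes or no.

D₁ = 37, D₂ = 37
river cycle of f (length 6): (3, 5, -1), (-1, 5, 3), (3, 1, -3), (-3, 5, 1), (1, 5, -3), (-3, 1, 3)
river cycle of g (length 6): (3, 5, -1), (-1, 5, 3), (3, 1, -3), (-3, 5, 1), (1, 5, -3), (-3, 1, 3)
cycles coincide ⇒ equivalent

yes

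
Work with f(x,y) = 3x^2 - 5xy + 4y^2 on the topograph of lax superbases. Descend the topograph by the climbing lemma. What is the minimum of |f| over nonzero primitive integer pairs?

translate: b→1 (≡-5 mod 6), so (3,-5,4)→(3,1,2)
flip: (3,1,2)→(2,-1,3)
reduced (well bottom): (2,-1,3) with a≤c, −a<b≤a
well minimum = a = 2

2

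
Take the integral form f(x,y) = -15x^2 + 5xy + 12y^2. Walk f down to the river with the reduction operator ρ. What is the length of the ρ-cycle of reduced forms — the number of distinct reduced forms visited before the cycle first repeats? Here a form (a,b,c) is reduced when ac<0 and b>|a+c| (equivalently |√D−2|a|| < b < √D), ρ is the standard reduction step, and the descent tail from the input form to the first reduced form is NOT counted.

D = 745, ⌊√D⌋ = 27
river: ρ → (12,19,-8)
river: ρ → (-8,13,18)
river: ρ → (18,23,-3)
river: ρ → (-3,25,10)
river: ρ → (10,15,-13)
river: ρ → (-13,11,12)
river: ρ → (12,13,-12)
river: ρ → (-12,11,13)
river: ρ → (13,15,-10)
river: ρ → (-10,25,3)
river: ρ → (3,23,-18)
river: ρ → (-18,13,8)
river: ρ → (8,19,-12)
river: ρ → (-12,5,15)
river: ρ → (15,25,-2)
river: ρ → (-2,27,2)
river: ρ → (2,25,-15)
river: ρ → (-15,5,12)
ρ-cycle length = 18 (tail of 0 descent steps not counted)

18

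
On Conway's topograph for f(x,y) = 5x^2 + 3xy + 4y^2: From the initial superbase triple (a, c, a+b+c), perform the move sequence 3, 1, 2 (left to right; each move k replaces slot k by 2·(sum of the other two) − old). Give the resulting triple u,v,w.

start (5,4,12) = (f(1,0),f(0,1),f(1,1))
replace slot 3: 2·(5+4) − 12 = 6 → (5,4,6)
replace slot 1: 2·(4+6) − 5 = 15 → (15,4,6)
replace slot 2: 2·(15+6) − 4 = 38 → (15,38,6)

15,38,6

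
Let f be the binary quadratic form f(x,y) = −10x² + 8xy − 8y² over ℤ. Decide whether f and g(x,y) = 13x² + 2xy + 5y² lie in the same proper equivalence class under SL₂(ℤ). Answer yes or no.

D₁ = -256, D₂ = -256
f is negative-definite; reduce −f:
−f: flip: (10,-8,8)→(8,8,10)
−f: reduced (well bottom): (8,8,10) with a≤c, −a<b≤a
flip sign back: reduced form of f is (-8,-8,-10)
g: flip: (13,2,5)→(5,-2,13)
g: reduced (well bottom): (5,-2,13) with a≤c, −a<b≤a
reduced forms (-8, -8, -10) vs (5, -2, 13) ⇒ inequivalent

no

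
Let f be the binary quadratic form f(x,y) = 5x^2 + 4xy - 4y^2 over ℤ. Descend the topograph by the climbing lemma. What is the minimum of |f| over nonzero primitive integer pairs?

river: ρ → (-4,4,5)
river: ρ → (5,6,-3)
river: ρ → (-3,6,5)
river: ρ → (5,4,-4)
closes: descent 0, river 4
min |a| on river = 3

3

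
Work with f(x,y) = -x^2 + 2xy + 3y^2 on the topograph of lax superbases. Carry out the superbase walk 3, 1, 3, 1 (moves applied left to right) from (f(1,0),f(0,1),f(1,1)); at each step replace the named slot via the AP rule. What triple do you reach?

start (-1,3,4) = (f(1,0),f(0,1),f(1,1))
replace slot 3: 2·((-1)+3) − 4 = 0 → (-1,3,0)
replace slot 1: 2·(3+0) − (-1) = 7 → (7,3,0)
replace slot 3: 2·(7+3) − 0 = 20 → (7,3,20)
replace slot 1: 2·(3+20) − 7 = 39 → (39,3,20)

39,3,20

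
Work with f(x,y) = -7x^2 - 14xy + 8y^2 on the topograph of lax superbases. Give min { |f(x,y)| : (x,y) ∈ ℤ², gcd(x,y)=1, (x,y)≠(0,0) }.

descent: ρ → (8,14,-7)  [lands on river]
river: ρ → (-7,14,8)
river: ρ → (8,18,-3)
river: ρ → (-3,18,8)
closes: descent 1, river 4
min |a| on river = 3

3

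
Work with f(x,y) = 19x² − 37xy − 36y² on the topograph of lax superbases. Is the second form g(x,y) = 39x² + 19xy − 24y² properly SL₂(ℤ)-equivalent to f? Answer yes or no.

D₁ = 4105, D₂ = 4105
river cycle of f (length 44): (-36, 37, 19), (19, 39, -34), (-34, 29, 24), (24, 19, -39), (-39, 59, 4), (4, 61, -24), (-24, 35, 30), (30, 25, -29), (-29, 33, 26), (26, 19, -36), … (34 more)
river cycle of g (length 44): (-24, 29, 34), (34, 39, -19), (-19, 37, 36), (36, 35, -20), (-20, 45, 26), (26, 59, -6), (-6, 61, 16), (16, 35, -45), (-45, 55, 6), (6, 53, -54), … (34 more)
cycles differ ⇒ inequivalent

no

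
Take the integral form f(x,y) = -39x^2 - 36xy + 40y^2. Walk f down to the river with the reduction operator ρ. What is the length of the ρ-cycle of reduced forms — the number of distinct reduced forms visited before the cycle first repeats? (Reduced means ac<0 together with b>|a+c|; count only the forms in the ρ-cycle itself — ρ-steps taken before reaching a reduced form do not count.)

D = 7536, ⌊√D⌋ = 86
descent: ρ → (40,36,-39)  [lands on river]
river: ρ → (-39,42,37)
river: ρ → (37,32,-44)
river: ρ → (-44,56,25)
river: ρ → (25,44,-56)
river: ρ → (-56,68,13)
river: ρ → (13,62,-71)
river: ρ → (-71,80,4)
river: ρ → (4,80,-71)
river: ρ → (-71,62,13)
river: ρ → (13,68,-56)
river: ρ → (-56,44,25)
river: ρ → (25,56,-44)
river: ρ → (-44,32,37)
river: ρ → (37,42,-39)
river: ρ → (-39,36,40)
river: ρ → (40,44,-35)
river: ρ → (-35,26,49)
river: ρ → (49,72,-12)
river: ρ → (-12,72,49)
river: ρ → (49,26,-35)
river: ρ → (-35,44,40)
ρ-cycle length = 22 (tail of 1 descent step not counted)

22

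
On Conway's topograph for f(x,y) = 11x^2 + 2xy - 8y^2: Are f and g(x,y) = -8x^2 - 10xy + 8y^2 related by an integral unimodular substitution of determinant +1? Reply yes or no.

D₁ = 356, D₂ = 356
river cycle of f (length 10): (-8, 14, 5), (5, 16, -5), (-5, 14, 8), (8, 18, -1), (-1, 18, 8), (8, 14, -5), (-5, 16, 5), (5, 14, -8), (-8, 18, 1), (1, 18, -8)
river cycle of g (length 14): (8, 10, -8), (-8, 6, 10), (10, 14, -4), (-4, 18, 2), (2, 18, -4), (-4, 14, 10), (10, 6, -8), (-8, 10, 8), (8, 6, -10), (-10, 14, 4), … (4 more)
cycles differ ⇒ inequivalent

no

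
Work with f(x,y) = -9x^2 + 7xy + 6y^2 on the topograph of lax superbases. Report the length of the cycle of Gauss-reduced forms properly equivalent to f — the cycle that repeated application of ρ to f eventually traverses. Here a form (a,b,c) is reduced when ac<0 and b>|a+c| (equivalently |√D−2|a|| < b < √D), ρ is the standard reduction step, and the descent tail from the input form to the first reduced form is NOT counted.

D = 265, ⌊√D⌋ = 16
river: ρ → (6,5,-10)
river: ρ → (-10,15,1)
river: ρ → (1,15,-10)
river: ρ → (-10,5,6)
river: ρ → (6,7,-9)
river: ρ → (-9,11,4)
river: ρ → (4,13,-6)
river: ρ → (-6,11,6)
river: ρ → (6,13,-4)
river: ρ → (-4,11,9)
river: ρ → (9,7,-6)
river: ρ → (-6,5,10)
river: ρ → (10,15,-1)
river: ρ → (-1,15,10)
river: ρ → (10,5,-6)
river: ρ → (-6,7,9)
river: ρ → (9,11,-4)
river: ρ → (-4,13,6)
river: ρ → (6,11,-6)
river: ρ → (-6,13,4)
river: ρ → (4,11,-9)
river: ρ → (-9,7,6)
ρ-cycle length = 22 (tail of 0 descent steps not counted)

22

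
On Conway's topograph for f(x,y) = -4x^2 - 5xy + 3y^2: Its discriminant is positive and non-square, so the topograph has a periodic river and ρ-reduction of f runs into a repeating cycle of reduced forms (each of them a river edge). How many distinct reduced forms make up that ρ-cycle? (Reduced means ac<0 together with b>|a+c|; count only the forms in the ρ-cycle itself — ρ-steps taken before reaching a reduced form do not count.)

D = 73, ⌊√D⌋ = 8
descent: ρ → (3,5,-4)  [lands on river]
river: ρ → (-4,3,4)
river: ρ → (4,5,-3)
river: ρ → (-3,7,2)
river: ρ → (2,5,-6)
river: ρ → (-6,7,1)
river: ρ → (1,7,-6)
river: ρ → (-6,5,2)
river: ρ → (2,7,-3)
river: ρ → (-3,5,4)
river: ρ → (4,3,-4)
river: ρ → (-4,5,3)
river: ρ → (3,7,-2)
river: ρ → (-2,5,6)
river: ρ → (6,7,-1)
river: ρ → (-1,7,6)
river: ρ → (6,5,-2)
river: ρ → (-2,7,3)
ρ-cycle length = 18 (tail of 1 descent step not counted)

18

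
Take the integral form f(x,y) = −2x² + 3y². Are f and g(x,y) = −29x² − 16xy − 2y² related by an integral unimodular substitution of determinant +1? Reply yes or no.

D₁ = 24, D₂ = 24
river cycle of f (length 2): (-2, 4, 1), (1, 4, -2)
river cycle of g (length 2): (-2, 4, 1), (1, 4, -2)
cycles coincide ⇒ equivalent

yes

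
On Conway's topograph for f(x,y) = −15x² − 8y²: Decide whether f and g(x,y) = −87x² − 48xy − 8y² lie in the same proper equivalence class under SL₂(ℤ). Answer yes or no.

D₁ = -480, D₂ = -480
f is negative-definite; reduce −f:
−f: flip: (15,0,8)→(8,0,15)
−f: reduced (well bottom): (8,0,15) with a≤c, −a<b≤a
flip sign back: reduced form of f is (-8,0,-15)
g is negative-definite; reduce −g:
−g: flip: (87,48,8)→(8,-48,87)
−g: translate: b→0 (≡-48 mod 16), so (8,-48,87)→(8,0,15)
−g: reduced (well bottom): (8,0,15) with a≤c, −a<b≤a
flip sign back: reduced form of g is (-8,0,-15)
reduced forms (-8, 0, -15) vs (-8, 0, -15) ⇒ equivalent

yes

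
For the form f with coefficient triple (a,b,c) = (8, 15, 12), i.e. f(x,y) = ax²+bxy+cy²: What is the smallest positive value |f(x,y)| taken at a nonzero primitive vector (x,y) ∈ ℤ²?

translate: b→-1 (≡15 mod 16), so (8,15,12)→(8,-1,5)
flip: (8,-1,5)→(5,1,8)
reduced (well bottom): (5,1,8) with a≤c, −a<b≤a
well minimum = a = 5

5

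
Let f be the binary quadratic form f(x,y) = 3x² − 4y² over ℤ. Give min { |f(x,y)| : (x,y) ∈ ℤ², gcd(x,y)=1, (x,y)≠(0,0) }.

descent: ρ → (-4,0,3)
descent: ρ → (3,6,-1)  [lands on river]
river: ρ → (-1,6,3)
closes: descent 2, river 2
min |a| on river = 1

1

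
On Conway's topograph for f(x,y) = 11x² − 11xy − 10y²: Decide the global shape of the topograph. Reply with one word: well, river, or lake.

D = b²−4ac = (-11)² − 4·11·(-10) = 561
D > 0 non-square ⇒ indefinite ⇒ periodic river

river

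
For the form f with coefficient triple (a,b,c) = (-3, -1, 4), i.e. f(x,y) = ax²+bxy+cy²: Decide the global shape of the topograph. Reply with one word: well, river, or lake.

D = b²−4ac = (-1)² − 4·(-3)·4 = 49
D = 7² is a perfect square ⇒ form factors over ℤ ⇒ lakes

lake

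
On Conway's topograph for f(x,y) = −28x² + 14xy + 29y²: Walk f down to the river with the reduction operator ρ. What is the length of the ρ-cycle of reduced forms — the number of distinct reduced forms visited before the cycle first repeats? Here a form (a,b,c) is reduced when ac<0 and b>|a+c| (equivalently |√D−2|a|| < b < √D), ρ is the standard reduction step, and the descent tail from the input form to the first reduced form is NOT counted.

D = 3444, ⌊√D⌋ = 58
river: ρ → (29,44,-13)
river: ρ → (-13,34,44)
river: ρ → (44,54,-3)
river: ρ → (-3,54,44)
river: ρ → (44,34,-13)
river: ρ → (-13,44,29)
river: ρ → (29,14,-28)
river: ρ → (-28,42,15)
river: ρ → (15,48,-19)
river: ρ → (-19,28,35)
river: ρ → (35,42,-12)
river: ρ → (-12,54,11)
river: ρ → (11,56,-7)
river: ρ → (-7,56,11)
river: ρ → (11,54,-12)
river: ρ → (-12,42,35)
river: ρ → (35,28,-19)
river: ρ → (-19,48,15)
river: ρ → (15,42,-28)
river: ρ → (-28,14,29)
ρ-cycle length = 20 (tail of 0 descent steps not counted)

20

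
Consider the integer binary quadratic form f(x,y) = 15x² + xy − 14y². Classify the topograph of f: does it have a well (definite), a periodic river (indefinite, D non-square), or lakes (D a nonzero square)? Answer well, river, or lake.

D = b²−4ac = 1² − 4·15·(-14) = 841
D = 29² is a perfect square ⇒ form factors over ℤ ⇒ lakes

lake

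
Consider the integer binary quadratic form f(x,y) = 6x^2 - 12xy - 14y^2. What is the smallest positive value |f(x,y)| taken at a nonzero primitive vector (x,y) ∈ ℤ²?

descent: ρ → (-14,12,6)  [lands on river]
river: ρ → (6,12,-14)
river: ρ → (-14,16,4)
river: ρ → (4,16,-14)
closes: descent 1, river 4
min |a| on river = 4

4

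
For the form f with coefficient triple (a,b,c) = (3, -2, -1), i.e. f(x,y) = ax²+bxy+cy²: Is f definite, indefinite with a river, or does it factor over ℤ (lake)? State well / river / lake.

D = b²−4ac = (-2)² − 4·3·(-1) = 16
D = 4² is a perfect square ⇒ form factors over ℤ ⇒ lakes

lake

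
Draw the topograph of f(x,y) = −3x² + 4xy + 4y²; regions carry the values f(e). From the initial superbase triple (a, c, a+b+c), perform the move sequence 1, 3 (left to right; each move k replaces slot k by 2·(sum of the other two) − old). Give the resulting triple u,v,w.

start (-3,4,5) = (f(1,0),f(0,1),f(1,1))
replace slot 1: 2·(4+5) − (-3) = 21 → (21,4,5)
replace slot 3: 2·(21+4) − 5 = 45 → (21,4,45)

21,4,45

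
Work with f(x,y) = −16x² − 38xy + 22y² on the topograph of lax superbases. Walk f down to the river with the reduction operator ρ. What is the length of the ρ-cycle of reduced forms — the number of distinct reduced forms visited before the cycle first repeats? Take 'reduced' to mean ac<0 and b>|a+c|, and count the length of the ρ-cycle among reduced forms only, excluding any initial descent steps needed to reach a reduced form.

D = 2852, ⌊√D⌋ = 53
descent: ρ → (22,38,-16)  [lands on river]
river: ρ → (-16,26,34)
river: ρ → (34,42,-8)
river: ρ → (-8,38,44)
river: ρ → (44,50,-2)
river: ρ → (-2,50,44)
river: ρ → (44,38,-8)
river: ρ → (-8,42,34)
river: ρ → (34,26,-16)
river: ρ → (-16,38,22)
river: ρ → (22,50,-4)
river: ρ → (-4,46,46)
river: ρ → (46,46,-4)
river: ρ → (-4,50,22)
ρ-cycle length = 14 (tail of 1 descent step not counted)

14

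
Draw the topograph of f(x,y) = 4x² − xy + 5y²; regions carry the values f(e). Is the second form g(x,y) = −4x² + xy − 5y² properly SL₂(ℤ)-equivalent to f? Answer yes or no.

D₁ = -79, D₂ = -79
f: reduced (well bottom): (4,-1,5) with a≤c, −a<b≤a
g is negative-definite; reduce −g:
−g: reduced (well bottom): (4,-1,5) with a≤c, −a<b≤a
flip sign back: reduced form of g is (-4,1,-5)
reduced forms (4, -1, 5) vs (-4, 1, -5) ⇒ inequivalent

no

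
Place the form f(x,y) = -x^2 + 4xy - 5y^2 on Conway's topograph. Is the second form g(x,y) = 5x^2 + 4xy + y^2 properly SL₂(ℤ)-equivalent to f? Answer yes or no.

D₁ = -4, D₂ = -4
f is negative-definite; reduce −f:
−f: translate: b→0 (≡-4 mod 2), so (1,-4,5)→(1,0,1)
−f: reduced (well bottom): (1,0,1) with a≤c, −a<b≤a
flip sign back: reduced form of f is (-1,0,-1)
g: flip: (5,4,1)→(1,-4,5)
g: translate: b→0 (≡-4 mod 2), so (1,-4,5)→(1,0,1)
g: reduced (well bottom): (1,0,1) with a≤c, −a<b≤a
reduced forms (-1, 0, -1) vs (1, 0, 1) ⇒ inequivalent

no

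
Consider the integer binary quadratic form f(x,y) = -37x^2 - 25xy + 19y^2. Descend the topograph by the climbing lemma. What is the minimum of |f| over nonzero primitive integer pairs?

descent: ρ → (19,25,-37)  [lands on river]
river: ρ → (-37,49,7)
river: ρ → (7,49,-37)
river: ρ → (-37,25,19)
river: ρ → (19,51,-11)
river: ρ → (-11,37,47)
river: ρ → (47,57,-1)
river: ρ → (-1,57,47)
river: ρ → (47,37,-11)
river: ρ → (-11,51,19)
closes: descent 1, river 10
min |a| on river = 1

1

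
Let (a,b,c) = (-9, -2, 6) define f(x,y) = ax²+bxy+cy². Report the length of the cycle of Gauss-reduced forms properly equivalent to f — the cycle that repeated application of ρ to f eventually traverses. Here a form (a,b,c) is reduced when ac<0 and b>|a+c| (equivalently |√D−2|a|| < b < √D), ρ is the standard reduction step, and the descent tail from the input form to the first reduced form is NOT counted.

D = 220, ⌊√D⌋ = 14
descent: ρ → (6,14,-1)  [lands on river]
river: ρ → (-1,14,6)
river: ρ → (6,10,-5)
river: ρ → (-5,10,6)
ρ-cycle length = 4 (tail of 1 descent step not counted)

4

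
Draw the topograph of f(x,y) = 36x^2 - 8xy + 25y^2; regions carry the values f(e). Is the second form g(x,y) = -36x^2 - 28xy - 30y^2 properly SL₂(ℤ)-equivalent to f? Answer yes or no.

D₁ = -3536, D₂ = -3536
f: flip: (36,-8,25)→(25,8,36)
f: reduced (well bottom): (25,8,36) with a≤c, −a<b≤a
g is negative-definite; reduce −g:
−g: flip: (36,28,30)→(30,-28,36)
−g: reduced (well bottom): (30,-28,36) with a≤c, −a<b≤a
flip sign back: reduced form of g is (-30,28,-36)
reduced forms (25, 8, 36) vs (-30, 28, -36) ⇒ inequivalent

no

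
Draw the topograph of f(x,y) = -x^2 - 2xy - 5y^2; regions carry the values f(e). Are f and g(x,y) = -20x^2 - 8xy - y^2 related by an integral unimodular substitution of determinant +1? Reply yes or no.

D₁ = -16, D₂ = -16
f is negative-definite; reduce −f:
−f: translate: b→0 (≡2 mod 2), so (1,2,5)→(1,0,4)
−f: reduced (well bottom): (1,0,4) with a≤c, −a<b≤a
flip sign back: reduced form of f is (-1,0,-4)
g is negative-definite; reduce −g:
−g: flip: (20,8,1)→(1,-8,20)
−g: translate: b→0 (≡-8 mod 2), so (1,-8,20)→(1,0,4)
−g: reduced (well bottom): (1,0,4) with a≤c, −a<b≤a
flip sign back: reduced form of g is (-1,0,-4)
reduced forms (-1, 0, -4) vs (-1, 0, -4) ⇒ equivalent

yes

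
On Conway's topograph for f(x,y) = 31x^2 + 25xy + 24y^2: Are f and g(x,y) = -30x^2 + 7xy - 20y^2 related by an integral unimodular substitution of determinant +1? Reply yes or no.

D₁ = -2351, D₂ = -2351
f: flip: (31,25,24)→(24,-25,31)
f: translate: b→23 (≡-25 mod 48), so (24,-25,31)→(24,23,30)
f: reduced (well bottom): (24,23,30) with a≤c, −a<b≤a
g is negative-definite; reduce −g:
−g: flip: (30,-7,20)→(20,7,30)
−g: reduced (well bottom): (20,7,30) with a≤c, −a<b≤a
flip sign back: reduced form of g is (-20,-7,-30)
reduced forms (24, 23, 30) vs (-20, -7, -30) ⇒ inequivalent

no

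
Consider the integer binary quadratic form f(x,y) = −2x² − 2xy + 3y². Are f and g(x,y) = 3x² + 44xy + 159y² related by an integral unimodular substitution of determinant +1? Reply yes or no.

D₁ = 28, D₂ = 28
river cycle of f (length 4): (3, 2, -2), (-2, 2, 3), (3, 4, -1), (-1, 4, 3)
river cycle of g (length 4): (3, 2, -2), (-2, 2, 3), (3, 4, -1), (-1, 4, 3)
cycles coincide ⇒ equivalent

yes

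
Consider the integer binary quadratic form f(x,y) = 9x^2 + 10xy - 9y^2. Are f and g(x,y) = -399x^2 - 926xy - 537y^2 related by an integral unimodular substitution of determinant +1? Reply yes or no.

D₁ = 424, D₂ = 424
river cycle of f (length 18): (-9, 8, 10), (10, 12, -7), (-7, 16, 6), (6, 20, -1), (-1, 20, 6), (6, 16, -7), (-7, 12, 10), (10, 8, -9), (-9, 10, 9), (9, 8, -10), … (8 more)
river cycle of g (length 18): (-10, 8, 9), (9, 10, -9), (-9, 8, 10), (10, 12, -7), (-7, 16, 6), (6, 20, -1), (-1, 20, 6), (6, 16, -7), (-7, 12, 10), (10, 8, -9), … (8 more)
cycles coincide ⇒ equivalent

yes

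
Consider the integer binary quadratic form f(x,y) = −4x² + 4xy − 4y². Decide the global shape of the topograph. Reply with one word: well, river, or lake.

D = b²−4ac = 4² − 4·(-4)·(-4) = -48
D < 0 ⇒ definite ⇒ every region one sign ⇒ single well

well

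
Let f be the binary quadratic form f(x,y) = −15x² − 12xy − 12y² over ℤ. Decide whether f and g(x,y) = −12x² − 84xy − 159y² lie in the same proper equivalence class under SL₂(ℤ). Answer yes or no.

D₁ = -576, D₂ = -576
f is negative-definite; reduce −f:
−f: flip: (15,12,12)→(12,-12,15)
−f: translate: b→12 (≡-12 mod 24), so (12,-12,15)→(12,12,15)
−f: reduced (well bottom): (12,12,15) with a≤c, −a<b≤a
flip sign back: reduced form of f is (-12,-12,-15)
g is negative-definite; reduce −g:
−g: translate: b→12 (≡84 mod 24), so (12,84,159)→(12,12,15)
−g: reduced (well bottom): (12,12,15) with a≤c, −a<b≤a
flip sign back: reduced form of g is (-12,-12,-15)
reduced forms (-12, -12, -15) vs (-12, -12, -15) ⇒ equivalent

yes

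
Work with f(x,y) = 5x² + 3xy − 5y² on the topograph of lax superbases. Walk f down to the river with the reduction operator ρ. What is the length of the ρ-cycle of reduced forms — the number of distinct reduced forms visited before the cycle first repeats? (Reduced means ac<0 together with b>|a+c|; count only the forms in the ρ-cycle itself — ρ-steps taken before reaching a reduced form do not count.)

D = 109, ⌊√D⌋ = 10
river: ρ → (-5,7,3)
river: ρ → (3,5,-7)
river: ρ → (-7,9,1)
river: ρ → (1,9,-7)
river: ρ → (-7,5,3)
river: ρ → (3,7,-5)
river: ρ → (-5,3,5)
river: ρ → (5,7,-3)
river: ρ → (-3,5,7)
river: ρ → (7,9,-1)
river: ρ → (-1,9,7)
river: ρ → (7,5,-3)
river: ρ → (-3,7,5)
river: ρ → (5,3,-5)
ρ-cycle length = 14 (tail of 0 descent steps not counted)

14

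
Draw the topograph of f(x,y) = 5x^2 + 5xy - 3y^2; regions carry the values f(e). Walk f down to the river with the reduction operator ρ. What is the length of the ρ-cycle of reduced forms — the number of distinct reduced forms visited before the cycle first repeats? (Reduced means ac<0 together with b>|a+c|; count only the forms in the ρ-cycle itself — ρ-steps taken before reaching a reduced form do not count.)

D = 85, ⌊√D⌋ = 9
river: ρ → (-3,7,3)
river: ρ → (3,5,-5)
river: ρ → (-5,5,3)
river: ρ → (3,7,-3)
river: ρ → (-3,5,5)
river: ρ → (5,5,-3)
ρ-cycle length = 6 (tail of 0 descent steps not counted)

6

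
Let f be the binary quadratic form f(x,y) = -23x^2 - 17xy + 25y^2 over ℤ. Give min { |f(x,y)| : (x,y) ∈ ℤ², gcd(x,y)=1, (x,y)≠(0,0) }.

descent: ρ → (25,17,-23)  [lands on river]
river: ρ → (-23,29,19)
river: ρ → (19,47,-5)
river: ρ → (-5,43,37)
river: ρ → (37,31,-11)
river: ρ → (-11,35,31)
river: ρ → (31,27,-15)
river: ρ → (-15,33,25)
closes: descent 1, river 8
min |a| on river = 5

5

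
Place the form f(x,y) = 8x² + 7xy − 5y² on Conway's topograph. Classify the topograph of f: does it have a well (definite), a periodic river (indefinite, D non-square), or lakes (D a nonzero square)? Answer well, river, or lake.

D = b²−4ac = 7² − 4·8·(-5) = 209
D > 0 non-square ⇒ indefinite ⇒ periodic river

river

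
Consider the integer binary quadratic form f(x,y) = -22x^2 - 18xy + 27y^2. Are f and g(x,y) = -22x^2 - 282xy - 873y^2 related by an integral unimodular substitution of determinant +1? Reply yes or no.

D₁ = 2700, D₂ = 2700
river cycle of f (length 6): (27, 18, -22), (-22, 26, 23), (23, 20, -25), (-25, 30, 18), (18, 42, -13), (-13, 36, 27)
river cycle of g (length 6): (-22, 26, 23), (23, 20, -25), (-25, 30, 18), (18, 42, -13), (-13, 36, 27), (27, 18, -22)
cycles coincide ⇒ equivalent

yes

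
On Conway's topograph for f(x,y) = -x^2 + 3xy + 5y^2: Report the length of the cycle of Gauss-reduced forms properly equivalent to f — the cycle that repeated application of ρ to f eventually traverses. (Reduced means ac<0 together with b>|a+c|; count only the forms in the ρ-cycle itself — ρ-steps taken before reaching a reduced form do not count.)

D = 29, ⌊√D⌋ = 5
descent: ρ → (5,-3,-1)
descent: ρ → (-1,5,1)  [lands on river]
river: ρ → (1,5,-1)
ρ-cycle length = 2 (tail of 2 descent steps not counted)

2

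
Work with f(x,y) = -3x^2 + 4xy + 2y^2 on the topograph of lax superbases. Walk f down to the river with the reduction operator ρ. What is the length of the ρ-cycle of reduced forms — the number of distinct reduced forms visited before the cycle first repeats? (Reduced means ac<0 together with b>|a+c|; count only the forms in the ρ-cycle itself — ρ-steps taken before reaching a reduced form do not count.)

D = 40, ⌊√D⌋ = 6
river: ρ → (2,4,-3)
river: ρ → (-3,2,3)
river: ρ → (3,4,-2)
river: ρ → (-2,4,3)
river: ρ → (3,2,-3)
river: ρ → (-3,4,2)
ρ-cycle length = 6 (tail of 0 descent steps not counted)

6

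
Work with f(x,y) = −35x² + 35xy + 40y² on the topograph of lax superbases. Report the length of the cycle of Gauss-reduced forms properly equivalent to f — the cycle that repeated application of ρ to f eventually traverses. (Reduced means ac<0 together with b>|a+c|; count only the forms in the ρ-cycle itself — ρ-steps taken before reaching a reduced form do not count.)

D = 6825, ⌊√D⌋ = 82
river: ρ → (40,45,-30)
river: ρ → (-30,75,10)
river: ρ → (10,65,-65)
river: ρ → (-65,65,10)
river: ρ → (10,75,-30)
river: ρ → (-30,45,40)
river: ρ → (40,35,-35)
river: ρ → (-35,35,40)
ρ-cycle length = 8 (tail of 0 descent steps not counted)

8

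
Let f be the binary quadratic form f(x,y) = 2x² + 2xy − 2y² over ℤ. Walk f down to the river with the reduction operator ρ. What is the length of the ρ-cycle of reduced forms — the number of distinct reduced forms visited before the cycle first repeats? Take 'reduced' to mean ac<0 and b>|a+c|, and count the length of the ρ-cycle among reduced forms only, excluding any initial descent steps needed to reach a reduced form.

D = 20, ⌊√D⌋ = 4
river: ρ → (-2,2,2)
river: ρ → (2,2,-2)
ρ-cycle length = 2 (tail of 0 descent steps not counted)

2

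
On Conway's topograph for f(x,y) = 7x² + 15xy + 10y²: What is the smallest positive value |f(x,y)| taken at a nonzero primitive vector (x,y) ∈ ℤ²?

translate: b→1 (≡15 mod 14), so (7,15,10)→(7,1,2)
flip: (7,1,2)→(2,-1,7)
reduced (well bottom): (2,-1,7) with a≤c, −a<b≤a
well minimum = a = 2

2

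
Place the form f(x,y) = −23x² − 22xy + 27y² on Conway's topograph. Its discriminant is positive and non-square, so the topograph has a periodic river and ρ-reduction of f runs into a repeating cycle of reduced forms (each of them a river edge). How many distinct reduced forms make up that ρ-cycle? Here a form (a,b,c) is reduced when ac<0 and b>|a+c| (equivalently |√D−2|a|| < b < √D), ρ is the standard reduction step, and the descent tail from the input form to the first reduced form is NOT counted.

D = 2968, ⌊√D⌋ = 54
descent: ρ → (27,22,-23)  [lands on river]
river: ρ → (-23,24,26)
river: ρ → (26,28,-21)
river: ρ → (-21,14,33)
river: ρ → (33,52,-2)
river: ρ → (-2,52,33)
river: ρ → (33,14,-21)
river: ρ → (-21,28,26)
river: ρ → (26,24,-23)
river: ρ → (-23,22,27)
river: ρ → (27,32,-18)
river: ρ → (-18,40,19)
river: ρ → (19,36,-22)
river: ρ → (-22,52,3)
river: ρ → (3,50,-39)
river: ρ → (-39,28,14)
river: ρ → (14,28,-39)
river: ρ → (-39,50,3)
river: ρ → (3,52,-22)
river: ρ → (-22,36,19)
river: ρ → (19,40,-18)
river: ρ → (-18,32,27)
ρ-cycle length = 22 (tail of 1 descent step not counted)

22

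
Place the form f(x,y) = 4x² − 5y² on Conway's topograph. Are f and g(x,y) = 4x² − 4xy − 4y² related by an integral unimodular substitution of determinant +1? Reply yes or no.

D₁ = 80, D₂ = 80
river cycle of f (length 2): (4, 8, -1), (-1, 8, 4)
river cycle of g (length 2): (-4, 4, 4), (4, 4, -4)
cycles differ ⇒ inequivalent

no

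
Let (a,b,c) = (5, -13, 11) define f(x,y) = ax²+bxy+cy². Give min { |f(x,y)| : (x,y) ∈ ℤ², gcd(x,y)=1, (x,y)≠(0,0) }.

translate: b→-3 (≡-13 mod 10), so (5,-13,11)→(5,-3,3)
flip: (5,-3,3)→(3,3,5)
reduced (well bottom): (3,3,5) with a≤c, −a<b≤a
well minimum = a = 3

3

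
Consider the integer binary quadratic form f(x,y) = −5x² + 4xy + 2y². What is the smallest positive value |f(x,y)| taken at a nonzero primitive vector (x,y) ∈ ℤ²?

river: ρ → (2,4,-5)
river: ρ → (-5,6,1)
river: ρ → (1,6,-5)
river: ρ → (-5,4,2)
closes: descent 0, river 4
min |a| on river = 1

1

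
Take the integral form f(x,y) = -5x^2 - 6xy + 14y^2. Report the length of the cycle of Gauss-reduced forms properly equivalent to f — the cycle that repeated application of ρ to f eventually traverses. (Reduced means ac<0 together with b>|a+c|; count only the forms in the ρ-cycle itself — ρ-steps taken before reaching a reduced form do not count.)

D = 316, ⌊√D⌋ = 17
descent: ρ → (14,6,-5)
descent: ρ → (-5,14,6)  [lands on river]
river: ρ → (6,10,-9)
river: ρ → (-9,8,7)
river: ρ → (7,6,-10)
river: ρ → (-10,14,3)
river: ρ → (3,16,-5)
ρ-cycle length = 6 (tail of 2 descent steps not counted)

6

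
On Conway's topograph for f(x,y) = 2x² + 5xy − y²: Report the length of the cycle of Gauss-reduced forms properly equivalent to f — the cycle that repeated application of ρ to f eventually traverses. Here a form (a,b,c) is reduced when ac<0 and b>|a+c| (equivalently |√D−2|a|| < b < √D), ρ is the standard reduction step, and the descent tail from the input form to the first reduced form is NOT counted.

D = 33, ⌊√D⌋ = 5
river: ρ → (-1,5,2)
river: ρ → (2,3,-3)
river: ρ → (-3,3,2)
river: ρ → (2,5,-1)
ρ-cycle length = 4 (tail of 0 descent steps not counted)

4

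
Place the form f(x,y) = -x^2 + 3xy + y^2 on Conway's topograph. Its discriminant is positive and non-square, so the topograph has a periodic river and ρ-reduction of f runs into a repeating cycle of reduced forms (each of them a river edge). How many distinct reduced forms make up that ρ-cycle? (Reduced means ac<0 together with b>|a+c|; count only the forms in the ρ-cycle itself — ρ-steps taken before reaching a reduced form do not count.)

D = 13, ⌊√D⌋ = 3
river: ρ → (1,3,-1)
river: ρ → (-1,3,1)
ρ-cycle length = 2 (tail of 0 descent steps not counted)

2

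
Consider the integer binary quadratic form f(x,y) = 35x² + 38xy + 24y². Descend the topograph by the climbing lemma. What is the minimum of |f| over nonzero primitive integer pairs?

translate: b→-32 (≡38 mod 70), so (35,38,24)→(35,-32,21)
flip: (35,-32,21)→(21,32,35)
translate: b→-10 (≡32 mod 42), so (21,32,35)→(21,-10,24)
reduced (well bottom): (21,-10,24) with a≤c, −a<b≤a
well minimum = a = 21

21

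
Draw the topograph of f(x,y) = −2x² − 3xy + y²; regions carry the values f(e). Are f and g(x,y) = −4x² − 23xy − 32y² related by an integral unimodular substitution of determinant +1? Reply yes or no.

D₁ = 17, D₂ = 17
river cycle of f (length 6): (1, 3, -2), (-2, 1, 2), (2, 3, -1), (-1, 3, 2), (2, 1, -2), (-2, 3, 1)
river cycle of g (length 6): (1, 3, -2), (-2, 1, 2), (2, 3, -1), (-1, 3, 2), (2, 1, -2), (-2, 3, 1)
cycles coincide ⇒ equivalent

yes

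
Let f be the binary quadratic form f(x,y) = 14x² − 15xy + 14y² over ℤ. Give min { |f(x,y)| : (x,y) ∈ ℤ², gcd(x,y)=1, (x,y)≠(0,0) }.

translate: b→13 (≡-15 mod 28), so (14,-15,14)→(14,13,13)
flip: (14,13,13)→(13,-13,14)
translate: b→13 (≡-13 mod 26), so (13,-13,14)→(13,13,14)
reduced (well bottom): (13,13,14) with a≤c, −a<b≤a
well minimum = a = 13

13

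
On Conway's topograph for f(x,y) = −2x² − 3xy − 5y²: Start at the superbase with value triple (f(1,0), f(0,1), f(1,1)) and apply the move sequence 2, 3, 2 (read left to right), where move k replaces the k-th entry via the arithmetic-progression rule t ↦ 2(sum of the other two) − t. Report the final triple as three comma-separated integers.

start (-2,-5,-10) = (f(1,0),f(0,1),f(1,1))
replace slot 2: 2·((-2)+(-10)) − (-5) = -19 → (-2,-19,-10)
replace slot 3: 2·((-2)+(-19)) − (-10) = -32 → (-2,-19,-32)
replace slot 2: 2·((-2)+(-32)) − (-19) = -49 → (-2,-49,-32)

-2,-49,-32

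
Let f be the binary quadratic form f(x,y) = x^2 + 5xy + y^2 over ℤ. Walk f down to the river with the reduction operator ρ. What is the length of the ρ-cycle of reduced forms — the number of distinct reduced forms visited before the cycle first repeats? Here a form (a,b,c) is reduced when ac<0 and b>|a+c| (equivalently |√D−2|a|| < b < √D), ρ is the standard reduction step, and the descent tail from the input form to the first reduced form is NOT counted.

D = 21, ⌊√D⌋ = 4
descent: ρ → (1,3,-3)  [lands on river]
river: ρ → (-3,3,1)
ρ-cycle length = 2 (tail of 1 descent step not counted)

2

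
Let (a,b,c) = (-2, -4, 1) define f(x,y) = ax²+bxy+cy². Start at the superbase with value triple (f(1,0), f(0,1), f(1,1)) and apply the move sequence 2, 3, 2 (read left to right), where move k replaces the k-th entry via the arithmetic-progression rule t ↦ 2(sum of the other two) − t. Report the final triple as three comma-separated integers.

start (-2,1,-5) = (f(1,0),f(0,1),f(1,1))
replace slot 2: 2·((-2)+(-5)) − 1 = -15 → (-2,-15,-5)
replace slot 3: 2·((-2)+(-15)) − (-5) = -29 → (-2,-15,-29)
replace slot 2: 2·((-2)+(-29)) − (-15) = -47 → (-2,-47,-29)

-2,-47,-29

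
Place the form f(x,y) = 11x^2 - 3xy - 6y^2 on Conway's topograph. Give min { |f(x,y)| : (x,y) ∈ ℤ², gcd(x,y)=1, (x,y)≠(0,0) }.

descent: ρ → (-6,15,2)  [lands on river]
river: ρ → (2,13,-13)
river: ρ → (-13,13,2)
river: ρ → (2,15,-6)
river: ρ → (-6,9,8)
river: ρ → (8,7,-7)
river: ρ → (-7,7,8)
river: ρ → (8,9,-6)
closes: descent 1, river 8
min |a| on river = 2

2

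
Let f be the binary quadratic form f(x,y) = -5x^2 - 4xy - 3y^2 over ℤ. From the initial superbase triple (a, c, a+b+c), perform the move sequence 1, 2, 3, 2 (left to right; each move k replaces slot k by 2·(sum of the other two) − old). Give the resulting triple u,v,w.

start (-5,-3,-12) = (f(1,0),f(0,1),f(1,1))
replace slot 1: 2·((-3)+(-12)) − (-5) = -25 → (-25,-3,-12)
replace slot 2: 2·((-25)+(-12)) − (-3) = -71 → (-25,-71,-12)
replace slot 3: 2·((-25)+(-71)) − (-12) = -180 → (-25,-71,-180)
replace slot 2: 2·((-25)+(-180)) − (-71) = -339 → (-25,-339,-180)

-25,-339,-180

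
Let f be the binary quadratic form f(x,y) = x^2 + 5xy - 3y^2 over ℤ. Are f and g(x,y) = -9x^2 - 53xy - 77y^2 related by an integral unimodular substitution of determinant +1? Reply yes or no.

D₁ = 37, D₂ = 37
river cycle of f (length 6): (-3, 1, 3), (3, 5, -1), (-1, 5, 3), (3, 1, -3), (-3, 5, 1), (1, 5, -3)
river cycle of g (length 6): (1, 5, -3), (-3, 1, 3), (3, 5, -1), (-1, 5, 3), (3, 1, -3), (-3, 5, 1)
cycles coincide ⇒ equivalent

yes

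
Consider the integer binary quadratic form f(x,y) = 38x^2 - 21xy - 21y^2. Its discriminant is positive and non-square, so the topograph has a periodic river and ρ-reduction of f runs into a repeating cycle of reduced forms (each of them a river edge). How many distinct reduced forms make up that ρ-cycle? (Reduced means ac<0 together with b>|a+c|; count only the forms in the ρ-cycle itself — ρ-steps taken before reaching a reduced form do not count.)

D = 3633, ⌊√D⌋ = 60
descent: ρ → (-21,21,38)  [lands on river]
river: ρ → (38,55,-4)
river: ρ → (-4,57,24)
river: ρ → (24,39,-22)
river: ρ → (-22,49,14)
river: ρ → (14,35,-43)
river: ρ → (-43,51,6)
river: ρ → (6,57,-16)
river: ρ → (-16,39,33)
river: ρ → (33,27,-22)
river: ρ → (-22,17,38)
river: ρ → (38,59,-1)
river: ρ → (-1,59,38)
river: ρ → (38,17,-22)
river: ρ → (-22,27,33)
river: ρ → (33,39,-16)
river: ρ → (-16,57,6)
river: ρ → (6,51,-43)
river: ρ → (-43,35,14)
river: ρ → (14,49,-22)
river: ρ → (-22,39,24)
river: ρ → (24,57,-4)
river: ρ → (-4,55,38)
river: ρ → (38,21,-21)
ρ-cycle length = 24 (tail of 1 descent step not counted)

24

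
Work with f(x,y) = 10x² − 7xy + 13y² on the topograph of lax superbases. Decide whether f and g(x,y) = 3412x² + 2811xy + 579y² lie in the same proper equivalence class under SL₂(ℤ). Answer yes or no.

D₁ = -471, D₂ = -471
f: reduced (well bottom): (10,-7,13) with a≤c, −a<b≤a
g: flip: (3412,2811,579)→(579,-2811,3412)
g: translate: b→-495 (≡-2811 mod 1158), so (579,-2811,3412)→(579,-495,106)
g: flip: (579,-495,106)→(106,495,579)
g: translate: b→71 (≡495 mod 212), so (106,495,579)→(106,71,13)
g: flip: (106,71,13)→(13,-71,106)
g: translate: b→7 (≡-71 mod 26), so (13,-71,106)→(13,7,10)
g: flip: (13,7,10)→(10,-7,13)
g: reduced (well bottom): (10,-7,13) with a≤c, −a<b≤a
reduced forms (10, -7, 13) vs (10, -7, 13) ⇒ equivalent

yes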